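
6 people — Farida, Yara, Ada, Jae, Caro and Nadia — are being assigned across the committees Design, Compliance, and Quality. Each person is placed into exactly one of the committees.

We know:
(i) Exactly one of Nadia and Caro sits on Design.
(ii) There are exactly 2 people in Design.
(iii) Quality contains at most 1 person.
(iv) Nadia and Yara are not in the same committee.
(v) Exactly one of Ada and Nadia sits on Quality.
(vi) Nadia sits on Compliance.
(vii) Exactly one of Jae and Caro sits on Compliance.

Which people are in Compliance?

From (vi): Nadia ∈ Compliance.
(i) (exactly one): Caro ∈ Design.
(iv): Yara ∉ Compliance.
(v) (exactly one): Ada ∈ Quality.
(vii) (exactly one): Jae ∈ Compliance.
(iii): Quality already has 1, so the rest are out.
Only one committee left: Yara ∈ Design.
(ii): Design already has 2, so the rest are out.
Only one committee left: Farida ∈ Compliance.

Compliance = {Farida, Jae, Nadia}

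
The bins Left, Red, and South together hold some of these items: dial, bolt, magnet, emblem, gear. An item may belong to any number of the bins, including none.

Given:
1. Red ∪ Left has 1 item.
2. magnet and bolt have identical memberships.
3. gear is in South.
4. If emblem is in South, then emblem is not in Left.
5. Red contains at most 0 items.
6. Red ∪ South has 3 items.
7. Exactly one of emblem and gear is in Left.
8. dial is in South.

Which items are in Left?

Left = {gear}

From (3): gear ∈ South.
From (8): dial ∈ South.
(5): Red already has 0, so the rest are out.
Suppose dial ∈ Left: no assignment then satisfies all the clues, so dial ∉ Left.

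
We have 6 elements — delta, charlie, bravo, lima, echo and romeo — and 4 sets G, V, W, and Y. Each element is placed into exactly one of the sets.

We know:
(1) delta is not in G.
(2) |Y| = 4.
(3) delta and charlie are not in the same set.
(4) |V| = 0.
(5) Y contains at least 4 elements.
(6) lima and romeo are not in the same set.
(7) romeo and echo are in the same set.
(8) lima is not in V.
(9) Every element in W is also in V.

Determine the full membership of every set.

G = {charlie, lima}; V = {}; W = {}; Y = {bravo, delta, echo, romeo}

From (1): delta ∉ G.
From (8): lima ∉ V.
(4): V already has 0, so the rest are out.
(9) contrapositive: delta ∉ W.
(9) contrapositive: charlie ∉ W.
(9) contrapositive: bravo ∉ W.
(9) contrapositive: lima ∉ W.
(9) contrapositive: echo ∉ W.
(9) contrapositive: romeo ∉ W.
Only one set left: delta ∈ Y.
(3): charlie ∉ Y.
Suppose bravo ∈ G: no assignment then satisfies all the clues, so bravo ∉ G.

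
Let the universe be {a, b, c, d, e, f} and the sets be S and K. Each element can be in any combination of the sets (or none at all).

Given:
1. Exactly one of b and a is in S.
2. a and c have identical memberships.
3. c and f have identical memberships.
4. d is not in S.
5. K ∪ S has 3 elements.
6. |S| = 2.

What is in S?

S = {b, e}

From (4): d ∉ S.
Suppose a ∈ S: no assignment then satisfies all the clues, so a ∉ S.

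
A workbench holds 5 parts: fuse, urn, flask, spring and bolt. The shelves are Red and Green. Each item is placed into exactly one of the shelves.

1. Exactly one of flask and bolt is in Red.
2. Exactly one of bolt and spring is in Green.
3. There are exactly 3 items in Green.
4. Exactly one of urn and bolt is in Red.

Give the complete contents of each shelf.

Red = {bolt, fuse}; Green = {flask, spring, urn}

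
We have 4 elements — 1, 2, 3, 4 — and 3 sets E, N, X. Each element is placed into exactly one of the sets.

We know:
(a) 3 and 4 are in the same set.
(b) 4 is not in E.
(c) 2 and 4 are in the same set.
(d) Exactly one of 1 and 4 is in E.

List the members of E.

E = {1}

From (b): 4 ∉ E.
(a): 3 matches 4: 3 ∉ E.
(c): 2 matches 4: 2 ∉ E.
(d) (exactly one): 1 ∈ E.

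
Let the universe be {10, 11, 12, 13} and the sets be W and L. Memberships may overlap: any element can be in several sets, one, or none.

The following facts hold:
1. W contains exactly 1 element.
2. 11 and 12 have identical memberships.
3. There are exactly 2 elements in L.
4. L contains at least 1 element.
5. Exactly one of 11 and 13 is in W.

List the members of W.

W = {13}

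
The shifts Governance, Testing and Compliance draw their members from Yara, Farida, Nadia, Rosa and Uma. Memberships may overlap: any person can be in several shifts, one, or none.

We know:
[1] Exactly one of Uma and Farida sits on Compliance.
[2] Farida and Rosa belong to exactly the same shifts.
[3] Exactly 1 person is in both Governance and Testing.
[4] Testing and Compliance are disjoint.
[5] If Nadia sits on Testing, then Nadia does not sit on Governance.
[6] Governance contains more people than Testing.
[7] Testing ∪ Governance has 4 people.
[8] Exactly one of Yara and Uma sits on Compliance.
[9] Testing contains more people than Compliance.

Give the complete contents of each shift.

Governance = {Farida, Rosa, Yara}; Testing = {Nadia, Yara}; Compliance = {Uma}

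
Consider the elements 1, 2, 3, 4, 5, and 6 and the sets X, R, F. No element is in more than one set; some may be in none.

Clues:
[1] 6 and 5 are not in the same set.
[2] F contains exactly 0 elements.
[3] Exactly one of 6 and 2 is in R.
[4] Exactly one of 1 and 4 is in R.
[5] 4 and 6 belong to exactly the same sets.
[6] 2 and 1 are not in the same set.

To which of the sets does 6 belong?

6: R

(2): F already has 0, so the rest are out.
Suppose 6 ∈ X: no assignment then satisfies all the clues, so 6 ∉ X.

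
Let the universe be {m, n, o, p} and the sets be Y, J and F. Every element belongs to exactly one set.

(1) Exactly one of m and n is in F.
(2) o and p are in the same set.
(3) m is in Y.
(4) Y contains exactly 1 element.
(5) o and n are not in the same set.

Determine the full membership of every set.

Y = {m}; J = {o, p}; F = {n}

From (3): m ∈ Y.
(1) (exactly one): n ∈ F.
(4): Y already has 1, so the rest are out.
(5): o ∉ F.
Only one set left: o ∈ J.
(2): p matches o: p ∈ J.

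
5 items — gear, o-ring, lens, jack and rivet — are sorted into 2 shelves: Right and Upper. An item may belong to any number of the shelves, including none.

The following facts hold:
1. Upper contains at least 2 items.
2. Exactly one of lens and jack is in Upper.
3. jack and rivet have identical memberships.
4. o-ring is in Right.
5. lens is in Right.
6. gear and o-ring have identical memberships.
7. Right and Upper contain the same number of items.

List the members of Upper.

Upper = {gear, lens, o-ring}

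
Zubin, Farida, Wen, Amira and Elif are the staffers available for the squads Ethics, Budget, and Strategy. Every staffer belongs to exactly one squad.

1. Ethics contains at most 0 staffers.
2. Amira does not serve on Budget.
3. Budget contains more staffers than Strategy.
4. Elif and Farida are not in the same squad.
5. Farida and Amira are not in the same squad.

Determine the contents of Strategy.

Strategy = {Amira, Elif}

From (2): Amira ∉ Budget.
(1): Ethics already has 0, so the rest are out.
Only one squad left: Amira ∈ Strategy.
(5): Farida ∉ Strategy.
Only one squad left: Farida ∈ Budget.
(4): Elif ∉ Budget.
Only one squad left: Elif ∈ Strategy.
Suppose Zubin ∈ Strategy: no assignment then satisfies all the clues, so Zubin ∉ Strategy.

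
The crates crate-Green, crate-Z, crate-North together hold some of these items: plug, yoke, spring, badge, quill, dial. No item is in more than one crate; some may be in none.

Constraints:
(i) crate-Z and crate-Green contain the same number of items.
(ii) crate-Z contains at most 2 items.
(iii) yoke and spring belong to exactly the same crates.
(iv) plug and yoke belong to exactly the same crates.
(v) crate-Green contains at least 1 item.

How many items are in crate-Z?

1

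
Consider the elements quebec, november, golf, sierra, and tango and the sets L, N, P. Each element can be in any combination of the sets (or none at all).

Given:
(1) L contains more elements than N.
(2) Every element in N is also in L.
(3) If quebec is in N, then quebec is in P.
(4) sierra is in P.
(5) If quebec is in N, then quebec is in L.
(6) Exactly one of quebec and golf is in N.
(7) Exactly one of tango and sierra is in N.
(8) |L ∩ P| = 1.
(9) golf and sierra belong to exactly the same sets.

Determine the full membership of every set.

L = {november, quebec, tango}; N = {quebec, tango}; P = {golf, quebec, sierra}

From (4): sierra ∈ P.
(9): golf matches sierra: golf ∈ P.
Suppose quebec ∉ L: no assignment then satisfies all the clues, so quebec ∈ L.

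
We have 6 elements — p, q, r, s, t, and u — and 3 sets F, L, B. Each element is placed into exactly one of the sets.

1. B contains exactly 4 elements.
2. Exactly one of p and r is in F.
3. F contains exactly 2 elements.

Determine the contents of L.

L = {}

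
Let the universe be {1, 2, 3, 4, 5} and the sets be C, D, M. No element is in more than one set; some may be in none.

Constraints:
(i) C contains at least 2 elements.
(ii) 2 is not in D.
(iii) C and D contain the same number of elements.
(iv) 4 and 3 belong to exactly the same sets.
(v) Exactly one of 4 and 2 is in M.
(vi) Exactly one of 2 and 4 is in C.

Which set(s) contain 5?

5: D

From (ii): 2 ∉ D.
Suppose 5 ∈ C: no assignment then satisfies all the clues, so 5 ∉ C.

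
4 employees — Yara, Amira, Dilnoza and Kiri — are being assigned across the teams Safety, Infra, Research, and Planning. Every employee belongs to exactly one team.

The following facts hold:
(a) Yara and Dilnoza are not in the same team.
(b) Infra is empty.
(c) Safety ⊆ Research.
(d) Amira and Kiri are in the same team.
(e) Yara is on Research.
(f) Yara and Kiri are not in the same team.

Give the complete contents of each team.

Safety = {}; Infra = {}; Research = {Yara}; Planning = {Amira, Dilnoza, Kiri}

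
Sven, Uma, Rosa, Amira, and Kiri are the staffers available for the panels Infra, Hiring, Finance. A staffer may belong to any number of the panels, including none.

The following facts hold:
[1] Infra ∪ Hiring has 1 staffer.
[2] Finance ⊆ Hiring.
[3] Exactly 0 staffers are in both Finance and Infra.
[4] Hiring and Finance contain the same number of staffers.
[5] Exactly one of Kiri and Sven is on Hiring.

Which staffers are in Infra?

Infra = {}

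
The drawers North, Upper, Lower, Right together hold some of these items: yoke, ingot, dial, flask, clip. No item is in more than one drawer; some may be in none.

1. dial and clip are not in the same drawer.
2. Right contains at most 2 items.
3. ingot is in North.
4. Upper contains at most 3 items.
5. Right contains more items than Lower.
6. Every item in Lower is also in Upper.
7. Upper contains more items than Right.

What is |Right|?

1

From (3): ingot ∈ North.
Suppose yoke ∈ Lower: no assignment then satisfies all the clues, so yoke ∉ Lower.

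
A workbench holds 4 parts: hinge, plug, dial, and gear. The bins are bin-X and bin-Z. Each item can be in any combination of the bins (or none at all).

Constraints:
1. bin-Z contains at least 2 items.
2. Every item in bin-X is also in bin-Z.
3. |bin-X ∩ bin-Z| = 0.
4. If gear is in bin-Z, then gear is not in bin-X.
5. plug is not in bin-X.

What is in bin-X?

bin-X = {}

From (5): plug ∉ bin-X.
Suppose hinge ∈ bin-X: no assignment then satisfies all the clues, so hinge ∉ bin-X.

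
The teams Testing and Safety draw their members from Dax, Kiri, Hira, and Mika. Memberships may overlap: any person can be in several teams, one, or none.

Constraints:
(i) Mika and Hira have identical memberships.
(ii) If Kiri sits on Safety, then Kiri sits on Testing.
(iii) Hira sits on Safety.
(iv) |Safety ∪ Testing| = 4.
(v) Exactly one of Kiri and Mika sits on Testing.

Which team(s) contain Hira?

Hira: Safety

From (iii): Hira ∈ Safety.
(i): Mika matches Hira: Mika ∈ Safety.
Suppose Hira ∈ Testing: no assignment then satisfies all the clues, so Hira ∉ Testing.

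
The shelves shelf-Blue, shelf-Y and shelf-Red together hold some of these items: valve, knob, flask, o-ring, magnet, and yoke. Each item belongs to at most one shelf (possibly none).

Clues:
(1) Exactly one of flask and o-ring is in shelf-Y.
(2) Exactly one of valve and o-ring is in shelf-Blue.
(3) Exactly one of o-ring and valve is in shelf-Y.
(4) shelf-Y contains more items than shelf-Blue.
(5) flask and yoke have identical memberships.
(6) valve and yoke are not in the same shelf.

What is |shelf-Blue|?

1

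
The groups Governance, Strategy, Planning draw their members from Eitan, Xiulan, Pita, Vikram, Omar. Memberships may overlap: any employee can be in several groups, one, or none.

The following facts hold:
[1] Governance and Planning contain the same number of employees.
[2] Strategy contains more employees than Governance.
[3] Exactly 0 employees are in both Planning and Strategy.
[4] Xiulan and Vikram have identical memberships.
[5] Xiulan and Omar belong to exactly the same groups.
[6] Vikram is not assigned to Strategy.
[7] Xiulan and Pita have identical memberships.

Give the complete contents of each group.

Governance = {}; Strategy = {Eitan}; Planning = {}

From (6): Vikram ∉ Strategy.
(4): Xiulan matches Vikram: Xiulan ∉ Strategy.
(5): Omar matches Xiulan: Omar ∉ Strategy.
(7): Pita matches Xiulan: Pita ∉ Strategy.
Suppose Eitan ∈ Governance: no assignment then satisfies all the clues, so Eitan ∉ Governance.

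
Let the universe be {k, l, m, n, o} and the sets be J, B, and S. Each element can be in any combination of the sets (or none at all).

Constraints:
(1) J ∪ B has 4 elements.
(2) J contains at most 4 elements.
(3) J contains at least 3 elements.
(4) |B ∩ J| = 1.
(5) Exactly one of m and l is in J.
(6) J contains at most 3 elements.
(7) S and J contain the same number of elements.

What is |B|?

2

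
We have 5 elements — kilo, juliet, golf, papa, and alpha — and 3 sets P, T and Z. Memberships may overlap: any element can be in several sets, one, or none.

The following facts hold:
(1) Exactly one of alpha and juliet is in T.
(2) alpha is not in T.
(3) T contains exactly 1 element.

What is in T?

From (2): alpha ∉ T.
(1) (exactly one): juliet ∈ T.
(3): T already has 1, so the rest are out.

T = {juliet}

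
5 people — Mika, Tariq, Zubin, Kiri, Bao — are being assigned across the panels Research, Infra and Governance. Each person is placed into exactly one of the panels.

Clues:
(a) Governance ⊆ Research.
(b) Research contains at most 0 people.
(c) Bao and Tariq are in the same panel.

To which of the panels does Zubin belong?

Zubin: Infra

(b): Research already has 0, so the rest are out.
(a) contrapositive: Mika ∉ Governance.
(a) contrapositive: Tariq ∉ Governance.
(a) contrapositive: Zubin ∉ Governance.
(a) contrapositive: Kiri ∉ Governance.
(a) contrapositive: Bao ∉ Governance.
Only one panel left: Mika ∈ Infra.
Only one panel left: Tariq ∈ Infra.
Only one panel left: Zubin ∈ Infra.
Only one panel left: Kiri ∈ Infra.
Only one panel left: Bao ∈ Infra.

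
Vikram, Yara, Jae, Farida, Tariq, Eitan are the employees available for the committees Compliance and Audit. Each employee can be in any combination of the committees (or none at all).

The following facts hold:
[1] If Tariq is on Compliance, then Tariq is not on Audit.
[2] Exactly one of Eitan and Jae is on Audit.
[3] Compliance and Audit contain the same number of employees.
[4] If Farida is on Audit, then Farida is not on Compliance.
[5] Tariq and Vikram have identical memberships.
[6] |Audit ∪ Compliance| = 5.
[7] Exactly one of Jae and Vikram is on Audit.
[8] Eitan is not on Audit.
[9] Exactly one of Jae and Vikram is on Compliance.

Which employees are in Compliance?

Compliance = {Tariq, Vikram, Yara}

From (8): Eitan ∉ Audit.
(2) (exactly one): Jae ∈ Audit.
(7) (exactly one): Vikram ∉ Audit.
(5): Tariq matches Vikram: Tariq ∉ Audit.
Suppose Vikram ∉ Compliance: no assignment then satisfies all the clues, so Vikram ∈ Compliance.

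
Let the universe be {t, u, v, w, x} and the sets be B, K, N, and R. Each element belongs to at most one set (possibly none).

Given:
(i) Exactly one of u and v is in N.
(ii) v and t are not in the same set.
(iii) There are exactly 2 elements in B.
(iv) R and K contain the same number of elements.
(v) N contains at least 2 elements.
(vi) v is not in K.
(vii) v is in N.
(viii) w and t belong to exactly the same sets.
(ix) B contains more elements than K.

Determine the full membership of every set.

B = {t, w}; K = {}; N = {v, x}; R = {}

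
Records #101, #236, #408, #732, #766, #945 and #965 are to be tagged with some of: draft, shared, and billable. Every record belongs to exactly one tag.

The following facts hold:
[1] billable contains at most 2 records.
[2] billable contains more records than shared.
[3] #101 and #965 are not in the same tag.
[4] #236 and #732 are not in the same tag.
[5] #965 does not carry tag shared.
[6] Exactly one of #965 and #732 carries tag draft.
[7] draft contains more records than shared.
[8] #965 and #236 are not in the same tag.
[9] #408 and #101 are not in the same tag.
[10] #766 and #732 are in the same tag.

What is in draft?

draft = {#101, #732, #766, #945}

From (5): #965 ∉ shared.
Suppose #101 ∉ draft: no assignment then satisfies all the clues, so #101 ∈ draft.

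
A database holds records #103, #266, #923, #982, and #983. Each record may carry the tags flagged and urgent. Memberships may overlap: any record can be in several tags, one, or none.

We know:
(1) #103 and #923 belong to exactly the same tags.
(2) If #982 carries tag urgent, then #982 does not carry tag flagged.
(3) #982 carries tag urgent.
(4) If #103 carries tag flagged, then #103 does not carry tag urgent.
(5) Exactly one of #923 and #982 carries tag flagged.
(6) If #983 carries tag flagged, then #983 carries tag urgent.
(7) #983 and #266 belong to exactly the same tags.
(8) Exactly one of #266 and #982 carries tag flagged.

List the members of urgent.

urgent = {#266, #982, #983}

From (3): #982 ∈ urgent.
(2): #982 ∉ flagged.
(5) (exactly one): #923 ∈ flagged.
(8) (exactly one): #266 ∈ flagged.
(1): #103 matches #923: #103 ∈ flagged.
(4): #103 ∉ urgent.
(7): #983 matches #266: #983 ∈ flagged.
(1): #923 matches #103: #923 ∉ urgent.
(6): #983 ∈ urgent.
(7): #266 matches #983: #266 ∈ urgent.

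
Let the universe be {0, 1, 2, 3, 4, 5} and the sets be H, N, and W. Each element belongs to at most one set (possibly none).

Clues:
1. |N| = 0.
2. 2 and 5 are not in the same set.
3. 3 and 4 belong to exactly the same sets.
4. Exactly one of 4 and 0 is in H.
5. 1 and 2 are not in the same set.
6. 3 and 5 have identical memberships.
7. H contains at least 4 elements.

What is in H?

H = {1, 3, 4, 5}

(1): N already has 0, so the rest are out.
Suppose 0 ∈ H: no assignment then satisfies all the clues, so 0 ∉ H.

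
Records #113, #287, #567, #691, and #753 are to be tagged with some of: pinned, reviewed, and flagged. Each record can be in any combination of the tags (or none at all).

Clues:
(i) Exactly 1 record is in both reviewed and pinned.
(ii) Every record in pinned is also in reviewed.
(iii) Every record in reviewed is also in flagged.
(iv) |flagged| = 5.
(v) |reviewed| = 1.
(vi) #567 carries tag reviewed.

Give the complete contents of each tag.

From (vi): #567 ∈ reviewed.
(iii) with #567 ∈ reviewed: #567 ∈ flagged.
(iv): only 5 candidates remain for flagged, so all are in.
(v): reviewed already has 1, so the rest are out.
(ii) contrapositive: #113 ∉ pinned.
(ii) contrapositive: #287 ∉ pinned.
(ii) contrapositive: #691 ∉ pinned.
(ii) contrapositive: #753 ∉ pinned.
Suppose #567 ∉ pinned: no assignment then satisfies all the clues, so #567 ∈ pinned.

pinned = {#567}; reviewed = {#567}; flagged = {#113, #287, #567, #691, #753}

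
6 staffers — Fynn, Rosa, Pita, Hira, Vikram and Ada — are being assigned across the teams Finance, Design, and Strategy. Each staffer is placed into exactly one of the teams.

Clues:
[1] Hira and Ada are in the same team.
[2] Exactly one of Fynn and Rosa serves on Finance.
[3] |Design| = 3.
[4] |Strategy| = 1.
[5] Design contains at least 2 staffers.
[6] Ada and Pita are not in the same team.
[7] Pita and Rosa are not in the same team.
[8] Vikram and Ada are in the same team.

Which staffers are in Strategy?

Strategy = {Rosa}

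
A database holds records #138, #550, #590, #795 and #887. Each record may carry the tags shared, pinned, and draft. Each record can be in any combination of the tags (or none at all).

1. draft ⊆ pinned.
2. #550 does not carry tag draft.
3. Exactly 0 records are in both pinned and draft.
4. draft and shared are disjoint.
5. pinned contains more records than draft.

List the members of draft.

draft = {}

From (2): #550 ∉ draft.
Suppose #138 ∈ draft: no assignment then satisfies all the clues, so #138 ∉ draft.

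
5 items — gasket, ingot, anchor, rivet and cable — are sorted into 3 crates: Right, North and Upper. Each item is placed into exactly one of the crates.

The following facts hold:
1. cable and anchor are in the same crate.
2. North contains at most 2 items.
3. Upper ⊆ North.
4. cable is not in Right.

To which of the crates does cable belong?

From (4): cable ∉ Right.
(1): anchor matches cable: anchor ∉ Right.
Suppose cable ∉ North: no assignment then satisfies all the clues, so cable ∈ North.

cable: North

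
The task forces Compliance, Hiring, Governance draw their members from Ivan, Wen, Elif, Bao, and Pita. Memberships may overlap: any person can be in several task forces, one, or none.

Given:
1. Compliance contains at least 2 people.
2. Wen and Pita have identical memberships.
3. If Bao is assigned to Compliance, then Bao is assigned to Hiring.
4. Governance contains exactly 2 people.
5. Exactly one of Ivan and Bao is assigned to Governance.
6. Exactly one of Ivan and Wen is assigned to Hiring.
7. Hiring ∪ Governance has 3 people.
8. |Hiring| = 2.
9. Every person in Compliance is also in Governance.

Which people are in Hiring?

Hiring = {Bao, Ivan}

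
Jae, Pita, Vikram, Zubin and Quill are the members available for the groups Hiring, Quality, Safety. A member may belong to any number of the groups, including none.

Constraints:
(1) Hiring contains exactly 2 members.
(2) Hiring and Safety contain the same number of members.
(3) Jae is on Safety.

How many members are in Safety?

2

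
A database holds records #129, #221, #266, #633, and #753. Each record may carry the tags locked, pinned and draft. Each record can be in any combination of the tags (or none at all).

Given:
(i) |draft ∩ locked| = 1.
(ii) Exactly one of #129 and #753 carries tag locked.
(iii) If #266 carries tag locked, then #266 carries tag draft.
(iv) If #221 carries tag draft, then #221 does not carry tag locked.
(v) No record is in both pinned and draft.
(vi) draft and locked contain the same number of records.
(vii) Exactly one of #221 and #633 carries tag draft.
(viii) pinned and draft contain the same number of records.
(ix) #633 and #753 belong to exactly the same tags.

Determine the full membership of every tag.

locked = {#129, #266}; pinned = {#633, #753}; draft = {#221, #266}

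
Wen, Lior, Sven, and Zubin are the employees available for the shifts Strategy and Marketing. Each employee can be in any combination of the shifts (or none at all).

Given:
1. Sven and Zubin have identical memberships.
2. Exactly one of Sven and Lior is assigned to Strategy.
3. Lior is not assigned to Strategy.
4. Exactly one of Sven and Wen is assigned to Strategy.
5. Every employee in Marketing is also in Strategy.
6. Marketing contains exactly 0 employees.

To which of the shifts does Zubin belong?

From (3): Lior ∉ Strategy.
(2) (exactly one): Sven ∈ Strategy.
(4) (exactly one): Wen ∉ Strategy.
(5) contrapositive: Wen ∉ Marketing.
(5) contrapositive: Lior ∉ Marketing.
(6): Marketing already has 0, so the rest are out.
(1): Zubin matches Sven: Zubin ∈ Strategy.

Zubin: Strategy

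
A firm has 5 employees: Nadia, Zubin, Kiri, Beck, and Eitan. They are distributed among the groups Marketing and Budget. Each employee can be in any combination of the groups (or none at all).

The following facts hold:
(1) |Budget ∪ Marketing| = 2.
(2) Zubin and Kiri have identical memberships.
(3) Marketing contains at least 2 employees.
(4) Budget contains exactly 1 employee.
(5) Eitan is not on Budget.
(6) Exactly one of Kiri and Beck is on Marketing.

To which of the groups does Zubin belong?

Zubin: none

From (5): Eitan ∉ Budget.
Suppose Zubin ∈ Marketing: no assignment then satisfies all the clues, so Zubin ∉ Marketing.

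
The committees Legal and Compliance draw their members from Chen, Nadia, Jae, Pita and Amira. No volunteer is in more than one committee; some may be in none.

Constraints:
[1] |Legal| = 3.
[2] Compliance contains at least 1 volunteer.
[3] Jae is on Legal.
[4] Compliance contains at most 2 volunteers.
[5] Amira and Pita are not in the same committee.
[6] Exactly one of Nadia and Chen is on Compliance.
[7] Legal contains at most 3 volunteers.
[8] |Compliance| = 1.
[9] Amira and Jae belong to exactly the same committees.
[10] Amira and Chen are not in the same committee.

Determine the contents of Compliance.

From (3): Jae ∈ Legal.
(9): Amira matches Jae: Amira ∈ Legal.
(10): Chen ∉ Legal.
(5): Pita ∉ Legal.
(1): only 3 candidates remain for Legal, so all are in.
(6) (exactly one): Chen ∈ Compliance.
(8): Compliance already has 1, so the rest are out.

Compliance = {Chen}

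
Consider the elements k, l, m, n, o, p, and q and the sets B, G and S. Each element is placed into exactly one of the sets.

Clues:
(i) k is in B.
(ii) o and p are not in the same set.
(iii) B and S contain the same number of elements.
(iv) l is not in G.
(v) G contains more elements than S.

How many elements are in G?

3

From (i): k ∈ B.
From (iv): l ∉ G.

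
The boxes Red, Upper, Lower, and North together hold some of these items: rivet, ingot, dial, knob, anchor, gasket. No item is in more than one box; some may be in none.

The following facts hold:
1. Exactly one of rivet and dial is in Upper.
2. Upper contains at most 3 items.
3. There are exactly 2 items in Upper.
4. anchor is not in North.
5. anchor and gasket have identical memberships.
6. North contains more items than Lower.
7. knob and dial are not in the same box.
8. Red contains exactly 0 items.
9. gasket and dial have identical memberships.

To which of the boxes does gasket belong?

From (4): anchor ∉ North.
(5): gasket matches anchor: gasket ∉ North.
(8): Red already has 0, so the rest are out.
(9): dial matches gasket: dial ∉ North.
Suppose gasket ∈ Upper: no assignment then satisfies all the clues, so gasket ∉ Upper.

gasket: none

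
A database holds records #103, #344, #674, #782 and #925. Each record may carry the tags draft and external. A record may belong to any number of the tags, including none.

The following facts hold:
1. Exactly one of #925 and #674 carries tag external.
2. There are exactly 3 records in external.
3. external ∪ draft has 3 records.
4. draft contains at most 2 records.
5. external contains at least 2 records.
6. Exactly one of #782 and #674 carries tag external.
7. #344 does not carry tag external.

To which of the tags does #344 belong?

From (7): #344 ∉ external.
Suppose #344 ∈ draft: no assignment then satisfies all the clues, so #344 ∉ draft.

#344: none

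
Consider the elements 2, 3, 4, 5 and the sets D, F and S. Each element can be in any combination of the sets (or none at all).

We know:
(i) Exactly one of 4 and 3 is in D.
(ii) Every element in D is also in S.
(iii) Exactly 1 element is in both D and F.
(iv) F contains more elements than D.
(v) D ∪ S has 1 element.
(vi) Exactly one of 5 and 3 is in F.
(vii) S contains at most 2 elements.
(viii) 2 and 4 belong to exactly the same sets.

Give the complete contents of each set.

D = {3}; F = {2, 3, 4}; S = {3}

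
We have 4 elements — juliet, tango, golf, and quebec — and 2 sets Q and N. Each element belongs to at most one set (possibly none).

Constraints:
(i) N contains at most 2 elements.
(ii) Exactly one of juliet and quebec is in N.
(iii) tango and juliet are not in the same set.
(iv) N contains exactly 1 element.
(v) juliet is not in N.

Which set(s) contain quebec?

From (v): juliet ∉ N.
(ii) (exactly one): quebec ∈ N.
(iv): N already has 1, so the rest are out.

quebec: N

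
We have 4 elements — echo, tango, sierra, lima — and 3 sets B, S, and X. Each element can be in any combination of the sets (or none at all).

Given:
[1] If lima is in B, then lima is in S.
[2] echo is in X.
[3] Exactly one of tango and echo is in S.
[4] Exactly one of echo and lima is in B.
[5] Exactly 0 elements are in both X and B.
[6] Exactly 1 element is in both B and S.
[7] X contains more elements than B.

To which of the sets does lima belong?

lima: B, S

From (2): echo ∈ X.
Suppose lima ∉ B: no assignment then satisfies all the clues, so lima ∈ B.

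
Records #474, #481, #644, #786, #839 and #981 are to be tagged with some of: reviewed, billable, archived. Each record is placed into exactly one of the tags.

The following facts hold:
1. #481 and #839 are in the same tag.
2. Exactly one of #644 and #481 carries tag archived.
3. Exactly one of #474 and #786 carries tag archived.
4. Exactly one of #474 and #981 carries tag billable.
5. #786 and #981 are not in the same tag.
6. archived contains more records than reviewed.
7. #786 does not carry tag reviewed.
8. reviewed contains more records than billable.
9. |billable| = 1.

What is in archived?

archived = {#481, #786, #839}

From (7): #786 ∉ reviewed.
Suppose #474 ∈ archived: no assignment then satisfies all the clues, so #474 ∉ archived.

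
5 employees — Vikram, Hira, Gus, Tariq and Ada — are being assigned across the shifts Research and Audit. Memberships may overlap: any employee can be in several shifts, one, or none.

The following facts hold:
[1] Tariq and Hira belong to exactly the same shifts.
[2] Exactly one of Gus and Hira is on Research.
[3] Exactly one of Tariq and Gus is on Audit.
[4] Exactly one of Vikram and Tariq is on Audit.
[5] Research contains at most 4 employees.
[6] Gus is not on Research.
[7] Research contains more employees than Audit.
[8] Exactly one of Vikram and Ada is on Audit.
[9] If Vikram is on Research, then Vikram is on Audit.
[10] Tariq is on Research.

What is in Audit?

Audit = {Gus, Vikram}

From (6): Gus ∉ Research.
From (10): Tariq ∈ Research.
(1): Hira matches Tariq: Hira ∈ Research.
Suppose Vikram ∉ Audit: no assignment then satisfies all the clues, so Vikram ∈ Audit.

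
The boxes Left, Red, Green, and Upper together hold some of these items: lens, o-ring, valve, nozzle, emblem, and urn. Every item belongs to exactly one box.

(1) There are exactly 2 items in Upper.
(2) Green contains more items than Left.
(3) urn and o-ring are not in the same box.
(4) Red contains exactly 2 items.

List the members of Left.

Left = {}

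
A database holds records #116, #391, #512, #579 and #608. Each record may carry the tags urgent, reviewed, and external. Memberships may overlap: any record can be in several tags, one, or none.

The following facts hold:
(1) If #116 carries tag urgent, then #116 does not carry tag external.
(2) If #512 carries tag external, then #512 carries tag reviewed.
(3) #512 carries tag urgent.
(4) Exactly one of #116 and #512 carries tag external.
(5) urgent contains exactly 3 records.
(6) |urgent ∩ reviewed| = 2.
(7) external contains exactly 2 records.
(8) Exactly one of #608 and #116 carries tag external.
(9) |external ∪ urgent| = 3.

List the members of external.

external = {#512, #608}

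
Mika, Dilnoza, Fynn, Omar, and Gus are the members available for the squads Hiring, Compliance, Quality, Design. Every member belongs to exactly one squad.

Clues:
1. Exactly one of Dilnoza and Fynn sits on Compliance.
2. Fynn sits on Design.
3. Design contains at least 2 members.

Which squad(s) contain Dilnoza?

Dilnoza: Compliance

From (2): Fynn ∈ Design.
(1) (exactly one): Dilnoza ∈ Compliance.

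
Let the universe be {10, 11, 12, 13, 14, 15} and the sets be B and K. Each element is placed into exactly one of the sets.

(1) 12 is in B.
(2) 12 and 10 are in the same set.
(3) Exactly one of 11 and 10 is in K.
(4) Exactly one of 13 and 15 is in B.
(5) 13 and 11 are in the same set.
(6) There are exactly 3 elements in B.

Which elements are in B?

B = {10, 12, 15}

From (1): 12 ∈ B.
(2): 10 matches 12: 10 ∈ B.
(3) (exactly one): 11 ∈ K.
(5): 13 matches 11: 13 ∉ B.
(5): 13 matches 11: 13 ∈ K.
(4) (exactly one): 15 ∈ B.
(6): B already has 3, so the rest are out.
Only one set left: 14 ∈ K.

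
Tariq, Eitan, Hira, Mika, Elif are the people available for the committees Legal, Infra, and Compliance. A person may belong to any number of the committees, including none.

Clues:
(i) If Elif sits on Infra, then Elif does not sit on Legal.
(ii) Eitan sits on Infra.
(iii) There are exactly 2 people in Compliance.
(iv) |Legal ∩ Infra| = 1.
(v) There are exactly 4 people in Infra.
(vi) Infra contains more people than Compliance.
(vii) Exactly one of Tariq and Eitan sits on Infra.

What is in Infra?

From (ii): Eitan ∈ Infra.
(vii) (exactly one): Tariq ∉ Infra.
(v): only 4 candidates remain for Infra, so all are in.
(i): Elif ∉ Legal.

Infra = {Eitan, Elif, Hira, Mika}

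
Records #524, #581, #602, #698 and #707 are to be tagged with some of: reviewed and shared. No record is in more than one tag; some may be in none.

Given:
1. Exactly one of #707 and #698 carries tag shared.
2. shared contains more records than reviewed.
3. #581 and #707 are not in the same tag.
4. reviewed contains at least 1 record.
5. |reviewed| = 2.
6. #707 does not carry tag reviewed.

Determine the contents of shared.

shared = {#524, #602, #707}

From (6): #707 ∉ reviewed.
Suppose #524 ∉ shared: no assignment then satisfies all the clues, so #524 ∈ shared.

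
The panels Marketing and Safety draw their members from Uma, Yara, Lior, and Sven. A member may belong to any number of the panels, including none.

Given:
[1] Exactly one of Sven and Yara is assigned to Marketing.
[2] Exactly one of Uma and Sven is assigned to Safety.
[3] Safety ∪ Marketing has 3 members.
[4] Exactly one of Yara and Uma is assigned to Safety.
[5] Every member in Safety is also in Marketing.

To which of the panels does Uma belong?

Uma: Marketing, Safety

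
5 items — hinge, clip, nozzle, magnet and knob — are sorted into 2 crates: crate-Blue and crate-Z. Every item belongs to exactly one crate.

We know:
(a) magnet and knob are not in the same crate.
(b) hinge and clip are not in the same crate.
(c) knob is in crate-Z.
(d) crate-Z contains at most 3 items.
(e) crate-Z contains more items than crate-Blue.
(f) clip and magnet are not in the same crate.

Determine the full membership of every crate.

crate-Blue = {hinge, magnet}; crate-Z = {clip, knob, nozzle}

From (c): knob ∈ crate-Z.
(a): magnet ∉ crate-Z.
Only one crate left: magnet ∈ crate-Blue.
(f): clip ∉ crate-Blue.
Only one crate left: clip ∈ crate-Z.
(b): hinge ∉ crate-Z.
Only one crate left: hinge ∈ crate-Blue.
Suppose nozzle ∈ crate-Blue: no assignment then satisfies all the clues, so nozzle ∉ crate-Blue.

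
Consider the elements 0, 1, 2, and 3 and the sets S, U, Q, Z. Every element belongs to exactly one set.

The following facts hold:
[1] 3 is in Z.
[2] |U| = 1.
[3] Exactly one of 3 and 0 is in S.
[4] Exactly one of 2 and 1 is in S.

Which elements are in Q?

Q = {}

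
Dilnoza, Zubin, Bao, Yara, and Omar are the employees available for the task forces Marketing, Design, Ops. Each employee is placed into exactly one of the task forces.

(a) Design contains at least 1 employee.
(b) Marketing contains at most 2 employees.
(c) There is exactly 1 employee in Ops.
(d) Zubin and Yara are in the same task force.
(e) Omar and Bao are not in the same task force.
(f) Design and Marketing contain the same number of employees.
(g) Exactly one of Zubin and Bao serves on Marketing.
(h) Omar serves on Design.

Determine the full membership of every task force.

Marketing = {Yara, Zubin}; Design = {Dilnoza, Omar}; Ops = {Bao}

From (h): Omar ∈ Design.
(e): Bao ∉ Design.
Suppose Dilnoza ∈ Marketing: no assignment then satisfies all the clues, so Dilnoza ∉ Marketing.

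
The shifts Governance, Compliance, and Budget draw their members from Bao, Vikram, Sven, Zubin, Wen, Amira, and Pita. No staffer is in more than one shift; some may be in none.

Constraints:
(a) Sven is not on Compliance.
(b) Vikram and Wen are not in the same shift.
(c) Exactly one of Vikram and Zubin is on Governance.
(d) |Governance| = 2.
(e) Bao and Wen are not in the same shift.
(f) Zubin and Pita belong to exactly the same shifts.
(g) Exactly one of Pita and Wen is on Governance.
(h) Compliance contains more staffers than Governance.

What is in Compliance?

Compliance = {Amira, Bao, Vikram}

From (a): Sven ∉ Compliance.
Suppose Bao ∉ Compliance: no assignment then satisfies all the clues, so Bao ∈ Compliance.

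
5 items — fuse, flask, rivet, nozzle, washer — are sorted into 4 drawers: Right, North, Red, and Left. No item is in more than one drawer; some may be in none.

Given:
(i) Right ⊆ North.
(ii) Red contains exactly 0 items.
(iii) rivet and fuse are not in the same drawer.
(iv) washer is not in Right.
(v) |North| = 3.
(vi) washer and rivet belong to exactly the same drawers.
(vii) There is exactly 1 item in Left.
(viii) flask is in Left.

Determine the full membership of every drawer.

Right = {}; North = {nozzle, rivet, washer}; Red = {}; Left = {flask}

From (iv): washer ∉ Right.
From (viii): flask ∈ Left.
(ii): Red already has 0, so the rest are out.
(vi): rivet matches washer: rivet ∉ Right.
(vii): Left already has 1, so the rest are out.
Suppose fuse ∈ Right: no assignment then satisfies all the clues, so fuse ∉ Right.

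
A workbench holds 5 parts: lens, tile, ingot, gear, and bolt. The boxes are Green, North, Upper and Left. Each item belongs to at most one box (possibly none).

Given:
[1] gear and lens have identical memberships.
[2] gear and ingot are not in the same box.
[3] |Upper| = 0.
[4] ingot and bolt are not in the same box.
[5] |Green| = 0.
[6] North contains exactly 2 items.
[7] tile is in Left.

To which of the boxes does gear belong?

gear: North

From (7): tile ∈ Left.
(3): Upper already has 0, so the rest are out.
(5): Green already has 0, so the rest are out.
Suppose gear ∉ North: no assignment then satisfies all the clues, so gear ∈ North.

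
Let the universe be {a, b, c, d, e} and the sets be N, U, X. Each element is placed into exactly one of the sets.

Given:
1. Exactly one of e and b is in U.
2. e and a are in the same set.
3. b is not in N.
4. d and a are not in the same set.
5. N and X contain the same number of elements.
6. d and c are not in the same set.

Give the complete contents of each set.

N = {d}; U = {a, c, e}; X = {b}

From (3): b ∉ N.
Suppose a ∈ N: no assignment then satisfies all the clues, so a ∉ N.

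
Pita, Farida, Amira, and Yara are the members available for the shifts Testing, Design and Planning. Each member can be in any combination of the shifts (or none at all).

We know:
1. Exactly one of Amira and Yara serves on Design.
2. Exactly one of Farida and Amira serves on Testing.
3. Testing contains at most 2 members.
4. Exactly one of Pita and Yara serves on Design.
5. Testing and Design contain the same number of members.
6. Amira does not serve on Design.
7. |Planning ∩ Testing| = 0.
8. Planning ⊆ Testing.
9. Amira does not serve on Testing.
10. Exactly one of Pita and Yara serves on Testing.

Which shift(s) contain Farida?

Farida: Design, Testing

From (6): Amira ∉ Design.
From (9): Amira ∉ Testing.
(1) (exactly one): Yara ∈ Design.
(2) (exactly one): Farida ∈ Testing.
(4) (exactly one): Pita ∉ Design.
(8) contrapositive: Amira ∉ Planning.
Suppose Farida ∉ Design: no assignment then satisfies all the clues, so Farida ∈ Design.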